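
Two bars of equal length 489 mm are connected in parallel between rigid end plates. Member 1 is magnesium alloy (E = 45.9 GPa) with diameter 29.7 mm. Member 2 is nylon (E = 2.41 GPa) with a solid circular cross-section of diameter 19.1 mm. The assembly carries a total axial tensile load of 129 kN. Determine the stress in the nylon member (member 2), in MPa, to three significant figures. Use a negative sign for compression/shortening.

9.57 MPa

A_1 = 692.8 mm².
A_2 = 286.5 mm².
Equal strain + equilibrium ⇒ each member carries load in proportion to AE: A₁E₁ = 31800000 N, A₂E₂ = 690500 N, ΣAE = 32490000 N.
σ₂ = P·E₂/ΣAE = 129000·2410/32490000 = 9.569 MPa.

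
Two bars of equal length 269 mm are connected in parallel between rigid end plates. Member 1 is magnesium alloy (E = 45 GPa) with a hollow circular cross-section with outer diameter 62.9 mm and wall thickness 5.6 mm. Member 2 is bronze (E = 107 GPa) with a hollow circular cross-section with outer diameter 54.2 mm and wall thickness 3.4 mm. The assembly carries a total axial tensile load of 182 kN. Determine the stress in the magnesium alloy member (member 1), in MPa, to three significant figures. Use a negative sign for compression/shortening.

79.2 MPa

A_1 = 1008 mm².
A_2 = 542.6 mm².
Equal strain + equilibrium ⇒ each member carries load in proportion to AE: A₁E₁ = 45360000 N, A₂E₂ = 58060000 N, ΣAE = 103400000 N.
σ₁ = P·E₁/ΣAE = 182000·45000/103400000 = 79.19 MPa.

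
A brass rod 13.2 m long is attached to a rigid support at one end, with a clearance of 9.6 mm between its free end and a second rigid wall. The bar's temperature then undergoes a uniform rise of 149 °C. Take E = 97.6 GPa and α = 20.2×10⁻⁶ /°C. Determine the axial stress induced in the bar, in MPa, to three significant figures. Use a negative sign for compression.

-223 MPa

Free thermal expansion αLΔT = 20.2e-6 · 13200 · 149 = 39.73 mm.
The walls engage after the gap closes; constrained expansion = 39.73 − 9.6 = 30.13 mm.
The walls impose strain ε = −(30.13)/13200 = -2.2825e-03; σ = Eε = 97600 · -2.2825e-03 = -222.8 MPa.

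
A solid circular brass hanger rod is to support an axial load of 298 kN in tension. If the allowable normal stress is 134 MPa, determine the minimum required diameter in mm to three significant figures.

Required area A ≥ P/σ_allow = 298000/134 = 2224 mm².
For a solid circular section, d ≥ √(4A/π) = 53.21 mm.

53.2 mm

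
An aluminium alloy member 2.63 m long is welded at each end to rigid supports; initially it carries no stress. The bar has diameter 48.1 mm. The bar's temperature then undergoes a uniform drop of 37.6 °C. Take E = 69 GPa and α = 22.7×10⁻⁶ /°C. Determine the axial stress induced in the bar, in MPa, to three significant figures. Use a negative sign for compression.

Free thermal expansion αLΔT = 22.7e-6 · 2630 · -37.6 = -2.245 mm.
The walls impose strain ε = −(-2.245)/2630 = 8.5352e-04; σ = Eε = 69000 · 8.5352e-04 = 58.89 MPa.

58.9 MPa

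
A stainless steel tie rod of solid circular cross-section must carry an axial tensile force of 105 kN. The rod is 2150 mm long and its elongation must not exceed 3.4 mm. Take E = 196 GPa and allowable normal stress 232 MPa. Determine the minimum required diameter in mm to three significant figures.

24.0 mm

Required area A ≥ P/σ_allow = 105000/232 = 452.6 mm².
For a solid circular section, d ≥ √(4A/π) = 24.01 mm.
Elongation limit: A ≥ PL/(Eδ_allow) = 105000·2150/(196000·3.4) = 338.8 mm² ⇒ d ≥ 20.77 mm.
The stress limit governs.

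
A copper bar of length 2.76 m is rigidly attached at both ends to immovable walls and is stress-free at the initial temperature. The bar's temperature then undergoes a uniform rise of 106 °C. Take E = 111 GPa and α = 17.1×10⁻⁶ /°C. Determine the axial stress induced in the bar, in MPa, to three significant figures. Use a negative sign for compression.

-201 MPa

Free thermal expansion αLΔT = 17.1e-6 · 2760 · 106 = 5.003 mm.
The walls impose strain ε = −(5.003)/2760 = -1.8126e-03; σ = Eε = 111000 · -1.8126e-03 = -201.2 MPa.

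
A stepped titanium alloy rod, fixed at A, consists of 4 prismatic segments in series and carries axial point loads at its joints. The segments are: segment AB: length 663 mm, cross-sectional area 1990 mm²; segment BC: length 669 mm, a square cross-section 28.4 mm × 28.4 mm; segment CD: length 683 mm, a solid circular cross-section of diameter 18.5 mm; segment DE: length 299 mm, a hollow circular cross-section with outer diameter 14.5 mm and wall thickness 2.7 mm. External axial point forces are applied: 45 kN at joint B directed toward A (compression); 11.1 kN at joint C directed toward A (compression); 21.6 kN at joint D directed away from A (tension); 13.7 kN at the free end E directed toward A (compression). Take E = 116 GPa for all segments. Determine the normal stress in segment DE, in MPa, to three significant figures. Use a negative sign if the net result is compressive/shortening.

Internal axial forces (sectioning from the free end, tension +): N_DE = -13.7 kN, N_CD = 7.9 kN, N_BC = -3.2 kN, N_AB = -48.2 kN.
A_DE = 100.1 mm².
σ_DE = N_DE/A_DE = -13700/100.1 = -136.9 MPa.

-137 MPa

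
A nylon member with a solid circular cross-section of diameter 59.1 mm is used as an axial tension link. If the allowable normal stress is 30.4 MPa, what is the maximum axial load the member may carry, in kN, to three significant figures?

A = 2743 mm².
P_max = σ_allow · A = 30.4 · 2743 = 83390 N = 83.39 kN.

83.4 kN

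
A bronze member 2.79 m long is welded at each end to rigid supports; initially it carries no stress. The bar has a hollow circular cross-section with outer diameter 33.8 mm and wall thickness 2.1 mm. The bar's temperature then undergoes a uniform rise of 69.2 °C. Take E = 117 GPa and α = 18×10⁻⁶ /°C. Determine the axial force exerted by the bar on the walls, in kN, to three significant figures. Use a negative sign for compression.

-30.5 kN

Free thermal expansion αLΔT = 18e-6 · 2790 · 69.2 = 3.475 mm.
The walls impose strain ε = −(3.475)/2790 = -1.2456e-03; σ = Eε = 117000 · -1.2456e-03 = -145.7 MPa.
Wall reaction R = σ·A = -145.7·209.1 = -30480 N = -30.48 kN.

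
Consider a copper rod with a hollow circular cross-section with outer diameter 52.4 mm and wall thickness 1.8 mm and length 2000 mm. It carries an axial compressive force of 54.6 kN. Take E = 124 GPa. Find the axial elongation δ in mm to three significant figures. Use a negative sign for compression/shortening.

-3.08 mm

A = 286.1 mm².
δ_mech = NL/(AE) = -54600·2000/(286.1·124000) = -3.078 mm.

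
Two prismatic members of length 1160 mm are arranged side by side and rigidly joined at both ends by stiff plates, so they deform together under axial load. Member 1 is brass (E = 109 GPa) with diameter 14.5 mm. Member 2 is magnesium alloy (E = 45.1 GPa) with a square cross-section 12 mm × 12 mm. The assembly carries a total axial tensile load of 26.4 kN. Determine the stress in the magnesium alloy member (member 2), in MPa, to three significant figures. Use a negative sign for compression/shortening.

48.6 MPa

A_1 = 165.1 mm².
A_2 = 144 mm².
Equal strain + equilibrium ⇒ each member carries load in proportion to AE: A₁E₁ = 18000000 N, A₂E₂ = 6494000 N, ΣAE = 24490000 N.
σ₂ = P·E₂/ΣAE = 26400·45100/24490000 = 48.61 MPa.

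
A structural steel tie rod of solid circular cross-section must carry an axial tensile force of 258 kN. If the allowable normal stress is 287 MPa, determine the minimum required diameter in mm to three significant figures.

33.8 mm

Required area A ≥ P/σ_allow = 258000/287 = 899 mm².
For a solid circular section, d ≥ √(4A/π) = 33.83 mm.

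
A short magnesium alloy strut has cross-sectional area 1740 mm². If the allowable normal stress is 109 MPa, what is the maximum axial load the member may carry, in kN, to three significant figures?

P_max = σ_allow · A = 109 · 1740 = 189700 N = 189.7 kN.

190 kN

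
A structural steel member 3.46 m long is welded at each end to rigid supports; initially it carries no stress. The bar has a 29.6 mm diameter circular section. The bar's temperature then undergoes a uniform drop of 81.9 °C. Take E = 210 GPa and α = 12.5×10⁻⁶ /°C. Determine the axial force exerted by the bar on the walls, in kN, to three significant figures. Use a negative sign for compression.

Free thermal expansion αLΔT = 12.5e-6 · 3460 · -81.9 = -3.542 mm.
The walls impose strain ε = −(-3.542)/3460 = 1.0237e-03; σ = Eε = 210000 · 1.0237e-03 = 215 MPa.
Wall reaction R = σ·A = 215·688.1 = 147900 N = 147.9 kN.

148 kN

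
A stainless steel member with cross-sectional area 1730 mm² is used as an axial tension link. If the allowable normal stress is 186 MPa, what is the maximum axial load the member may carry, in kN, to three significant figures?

322 kN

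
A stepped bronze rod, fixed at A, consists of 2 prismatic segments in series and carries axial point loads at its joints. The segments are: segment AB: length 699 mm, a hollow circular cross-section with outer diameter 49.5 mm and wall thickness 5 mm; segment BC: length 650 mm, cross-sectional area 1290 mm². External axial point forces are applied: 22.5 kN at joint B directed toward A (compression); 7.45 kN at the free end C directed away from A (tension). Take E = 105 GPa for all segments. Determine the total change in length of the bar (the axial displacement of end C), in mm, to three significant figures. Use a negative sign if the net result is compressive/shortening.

-0.108 mm

Internal axial forces (sectioning from the free end, tension +): N_BC = 7.45 kN, N_AB = -15.05 kN.
A_AB = 699 mm².
δ_AB = -15050·699/(699·105000) = -0.1433 mm
δ_BC = 7450·650/(1290·105000) = 0.03575 mm
δ = Σδ_i = -0.1076 mm.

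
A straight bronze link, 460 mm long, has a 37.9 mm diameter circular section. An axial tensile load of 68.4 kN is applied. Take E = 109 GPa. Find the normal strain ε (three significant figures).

5.56e-04

A = 1128 mm².
σ = N/A = 60.63 MPa; ε = σ/E = 60.63/109000 = 5.562e-04.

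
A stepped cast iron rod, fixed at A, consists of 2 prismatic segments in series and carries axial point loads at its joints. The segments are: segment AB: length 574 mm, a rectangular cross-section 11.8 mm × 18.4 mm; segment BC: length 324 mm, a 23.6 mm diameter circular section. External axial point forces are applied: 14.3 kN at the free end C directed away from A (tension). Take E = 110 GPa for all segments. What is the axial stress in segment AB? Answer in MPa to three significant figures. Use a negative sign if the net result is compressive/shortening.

65.9 MPa

Internal axial forces (sectioning from the free end, tension +): N_BC = 14.3 kN, N_AB = 14.3 kN.
A_AB = 217.1 mm².
σ_AB = N_AB/A_AB = 14300/217.1 = 65.86 MPa.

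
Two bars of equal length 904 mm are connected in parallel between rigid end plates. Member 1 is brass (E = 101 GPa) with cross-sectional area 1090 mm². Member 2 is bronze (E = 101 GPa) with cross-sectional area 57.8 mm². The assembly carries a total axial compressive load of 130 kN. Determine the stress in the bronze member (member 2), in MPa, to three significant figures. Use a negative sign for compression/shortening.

Equal strain + equilibrium ⇒ each member carries load in proportion to AE: A₁E₁ = 110100000 N, A₂E₂ = 5838000 N, ΣAE = 115900000 N.
σ₂ = P·E₂/ΣAE = -130000·101000/115900000 = -113.3 MPa.

-113 MPa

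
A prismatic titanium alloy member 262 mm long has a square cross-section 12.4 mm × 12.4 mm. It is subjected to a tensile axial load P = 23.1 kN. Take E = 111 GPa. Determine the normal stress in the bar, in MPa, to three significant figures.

150 MPa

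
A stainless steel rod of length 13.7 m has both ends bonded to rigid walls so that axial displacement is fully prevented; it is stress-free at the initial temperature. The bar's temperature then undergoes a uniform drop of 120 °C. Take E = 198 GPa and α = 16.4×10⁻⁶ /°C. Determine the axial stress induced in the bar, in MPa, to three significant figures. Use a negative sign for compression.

Free thermal expansion αLΔT = 16.4e-6 · 13700 · -120 = -26.96 mm.
The walls impose strain ε = −(-26.96)/13700 = 1.9680e-03; σ = Eε = 198000 · 1.9680e-03 = 389.7 MPa.

390 MPa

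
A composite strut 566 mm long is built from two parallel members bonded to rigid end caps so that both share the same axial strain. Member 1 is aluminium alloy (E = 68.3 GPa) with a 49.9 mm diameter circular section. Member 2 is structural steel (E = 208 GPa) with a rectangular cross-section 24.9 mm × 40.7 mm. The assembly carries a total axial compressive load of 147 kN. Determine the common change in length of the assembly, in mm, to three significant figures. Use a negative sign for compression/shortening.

-0.242 mm

A_1 = 1956 mm².
A_2 = 1013 mm².
Equal strain + equilibrium ⇒ each member carries load in proportion to AE: A₁E₁ = 133600000 N, A₂E₂ = 210800000 N, ΣAE = 344400000 N.
δ = PL/ΣAE = -147000·566/344400000 = -0.2416 mm.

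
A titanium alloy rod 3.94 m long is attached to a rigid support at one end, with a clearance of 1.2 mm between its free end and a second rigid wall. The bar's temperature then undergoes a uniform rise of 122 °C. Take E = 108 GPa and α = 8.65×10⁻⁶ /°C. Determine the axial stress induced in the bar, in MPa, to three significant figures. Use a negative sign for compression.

Free thermal expansion αLΔT = 8.65e-6 · 3940 · 122 = 4.158 mm.
The walls engage after the gap closes; constrained expansion = 4.158 − 1.2 = 2.958 mm.
The walls impose strain ε = −(2.958)/3940 = -7.5073e-04; σ = Eε = 108000 · -7.5073e-04 = -81.08 MPa.

-81.1 MPa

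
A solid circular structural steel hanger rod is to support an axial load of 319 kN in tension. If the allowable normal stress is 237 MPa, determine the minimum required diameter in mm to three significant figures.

Required area A ≥ P/σ_allow = 319000/237 = 1346 mm².
For a solid circular section, d ≥ √(4A/π) = 41.4 mm.

41.4 mm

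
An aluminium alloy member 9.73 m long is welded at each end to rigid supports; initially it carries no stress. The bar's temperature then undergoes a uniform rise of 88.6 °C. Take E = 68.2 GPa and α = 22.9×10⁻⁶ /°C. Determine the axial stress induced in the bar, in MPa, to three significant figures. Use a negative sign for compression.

-138 MPa

Free thermal expansion αLΔT = 22.9e-6 · 9730 · 88.6 = 19.74 mm.
The walls impose strain ε = −(19.74)/9730 = -2.0289e-03; σ = Eε = 68200 · -2.0289e-03 = -138.4 MPa.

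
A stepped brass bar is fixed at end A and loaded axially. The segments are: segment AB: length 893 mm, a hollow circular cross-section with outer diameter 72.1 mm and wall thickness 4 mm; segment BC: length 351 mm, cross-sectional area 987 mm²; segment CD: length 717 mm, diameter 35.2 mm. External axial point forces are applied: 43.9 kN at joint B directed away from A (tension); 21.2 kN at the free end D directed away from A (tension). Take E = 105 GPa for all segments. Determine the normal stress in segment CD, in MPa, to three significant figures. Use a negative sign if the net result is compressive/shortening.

Internal axial forces (sectioning from the free end, tension +): N_CD = 21.2 kN, N_BC = 21.2 kN, N_AB = 65.1 kN.
A_CD = 973.1 mm².
σ_CD = N_CD/A_CD = 21200/973.1 = 21.79 MPa.

21.8 MPa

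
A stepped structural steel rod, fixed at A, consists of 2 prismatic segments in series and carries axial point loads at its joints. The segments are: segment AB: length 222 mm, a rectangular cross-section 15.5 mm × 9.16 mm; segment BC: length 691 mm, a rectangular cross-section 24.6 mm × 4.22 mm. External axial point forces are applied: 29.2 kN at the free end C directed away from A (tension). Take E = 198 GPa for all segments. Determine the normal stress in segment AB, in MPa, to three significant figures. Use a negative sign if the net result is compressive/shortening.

206 MPa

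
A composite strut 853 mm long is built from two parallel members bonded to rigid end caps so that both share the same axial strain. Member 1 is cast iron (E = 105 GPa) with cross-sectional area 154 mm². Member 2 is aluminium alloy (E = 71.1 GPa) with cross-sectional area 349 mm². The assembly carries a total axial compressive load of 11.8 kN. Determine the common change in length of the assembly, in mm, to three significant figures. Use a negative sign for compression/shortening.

Equal strain + equilibrium ⇒ each member carries load in proportion to AE: A₁E₁ = 16170000 N, A₂E₂ = 24810000 N, ΣAE = 40980000 N.
δ = PL/ΣAE = -11800·853/40980000 = -0.2456 mm.

-0.246 mm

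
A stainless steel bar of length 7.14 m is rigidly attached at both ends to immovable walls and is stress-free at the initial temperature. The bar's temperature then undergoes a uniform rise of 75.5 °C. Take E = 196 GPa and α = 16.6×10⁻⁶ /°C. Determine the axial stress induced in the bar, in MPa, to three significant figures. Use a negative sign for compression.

-246 MPa

Free thermal expansion αLΔT = 16.6e-6 · 7140 · 75.5 = 8.949 mm.
The walls impose strain ε = −(8.949)/7140 = -1.2533e-03; σ = Eε = 196000 · -1.2533e-03 = -245.6 MPa.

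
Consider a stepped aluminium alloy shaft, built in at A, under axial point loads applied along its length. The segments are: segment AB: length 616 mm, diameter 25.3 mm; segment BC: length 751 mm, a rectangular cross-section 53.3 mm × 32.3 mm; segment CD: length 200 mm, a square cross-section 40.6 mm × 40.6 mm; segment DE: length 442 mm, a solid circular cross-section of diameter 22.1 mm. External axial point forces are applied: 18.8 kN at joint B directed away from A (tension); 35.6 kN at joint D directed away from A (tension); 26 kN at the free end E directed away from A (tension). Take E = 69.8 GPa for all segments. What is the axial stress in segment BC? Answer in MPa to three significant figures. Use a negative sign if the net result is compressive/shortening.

Internal axial forces (sectioning from the free end, tension +): N_DE = 26 kN, N_CD = 61.6 kN, N_BC = 61.6 kN, N_AB = 80.4 kN.
A_BC = 1722 mm².
σ_BC = N_BC/A_BC = 61600/1722 = 35.78 MPa.

35.8 MPa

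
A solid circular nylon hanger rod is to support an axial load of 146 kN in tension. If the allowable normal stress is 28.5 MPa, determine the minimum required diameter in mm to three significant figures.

Required area A ≥ P/σ_allow = 146000/28.5 = 5123 mm².
For a solid circular section, d ≥ √(4A/π) = 80.76 mm.

80.8 mm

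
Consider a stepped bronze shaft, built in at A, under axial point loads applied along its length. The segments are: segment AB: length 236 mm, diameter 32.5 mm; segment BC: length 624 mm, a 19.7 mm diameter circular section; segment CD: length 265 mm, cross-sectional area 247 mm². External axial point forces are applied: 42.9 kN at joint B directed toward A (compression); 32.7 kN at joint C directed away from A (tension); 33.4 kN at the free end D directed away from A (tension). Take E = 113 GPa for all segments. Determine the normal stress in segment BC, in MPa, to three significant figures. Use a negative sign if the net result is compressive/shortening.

Internal axial forces (sectioning from the free end, tension +): N_CD = 33.4 kN, N_BC = 66.1 kN, N_AB = 23.2 kN.
A_BC = 304.8 mm².
σ_BC = N_BC/A_BC = 66100/304.8 = 216.9 MPa.

217 MPa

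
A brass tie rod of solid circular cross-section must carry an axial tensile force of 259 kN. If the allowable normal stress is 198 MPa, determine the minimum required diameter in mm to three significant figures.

40.8 mm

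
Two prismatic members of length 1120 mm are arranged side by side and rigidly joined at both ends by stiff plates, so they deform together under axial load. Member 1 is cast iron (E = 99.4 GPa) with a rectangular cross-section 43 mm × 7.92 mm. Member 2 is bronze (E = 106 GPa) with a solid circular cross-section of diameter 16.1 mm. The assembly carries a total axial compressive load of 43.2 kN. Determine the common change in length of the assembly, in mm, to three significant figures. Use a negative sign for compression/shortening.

A_1 = 340.6 mm².
A_2 = 203.6 mm².
Equal strain + equilibrium ⇒ each member carries load in proportion to AE: A₁E₁ = 33850000 N, A₂E₂ = 21580000 N, ΣAE = 55430000 N.
δ = PL/ΣAE = -43200·1120/55430000 = -0.8729 mm.

-0.873 mm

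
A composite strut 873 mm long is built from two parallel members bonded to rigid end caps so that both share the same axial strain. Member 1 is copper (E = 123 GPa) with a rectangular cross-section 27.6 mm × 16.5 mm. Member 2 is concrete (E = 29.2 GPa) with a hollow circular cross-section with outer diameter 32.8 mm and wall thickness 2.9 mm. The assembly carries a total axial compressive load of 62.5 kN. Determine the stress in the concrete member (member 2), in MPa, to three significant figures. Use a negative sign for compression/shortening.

-28.5 MPa

A_1 = 455.4 mm².
A_2 = 272.4 mm².
Equal strain + equilibrium ⇒ each member carries load in proportion to AE: A₁E₁ = 56010000 N, A₂E₂ = 7954000 N, ΣAE = 63970000 N.
σ₂ = P·E₂/ΣAE = -62500·29200/63970000 = -28.53 MPa.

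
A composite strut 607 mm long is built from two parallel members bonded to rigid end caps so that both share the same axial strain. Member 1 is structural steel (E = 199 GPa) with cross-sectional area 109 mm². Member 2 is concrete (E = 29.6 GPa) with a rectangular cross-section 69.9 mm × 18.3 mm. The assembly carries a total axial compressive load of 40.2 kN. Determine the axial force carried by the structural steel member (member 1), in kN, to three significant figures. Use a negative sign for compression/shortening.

-14.6 kN

A_2 = 1279 mm².
Equal strain + equilibrium ⇒ each member carries load in proportion to AE: A₁E₁ = 21690000 N, A₂E₂ = 37860000 N, ΣAE = 59550000 N.
F₁ = P·A₁E₁/ΣAE = -40200·21690000/59550000 = -14640 N.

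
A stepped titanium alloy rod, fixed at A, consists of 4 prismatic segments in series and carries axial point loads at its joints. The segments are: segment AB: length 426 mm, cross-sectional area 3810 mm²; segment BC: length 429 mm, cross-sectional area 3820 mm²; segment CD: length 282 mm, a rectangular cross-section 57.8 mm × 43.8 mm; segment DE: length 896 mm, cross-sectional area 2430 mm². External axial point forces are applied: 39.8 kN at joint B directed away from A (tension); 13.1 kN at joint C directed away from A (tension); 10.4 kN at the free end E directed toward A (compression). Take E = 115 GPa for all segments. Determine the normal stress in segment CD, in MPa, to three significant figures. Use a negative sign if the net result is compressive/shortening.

-4.11 MPa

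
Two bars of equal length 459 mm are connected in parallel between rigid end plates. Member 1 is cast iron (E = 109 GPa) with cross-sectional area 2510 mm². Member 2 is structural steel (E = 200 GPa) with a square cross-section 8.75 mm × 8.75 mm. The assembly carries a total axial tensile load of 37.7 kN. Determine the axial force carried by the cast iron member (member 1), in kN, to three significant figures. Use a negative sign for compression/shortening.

A_2 = 76.56 mm².
Equal strain + equilibrium ⇒ each member carries load in proportion to AE: A₁E₁ = 273600000 N, A₂E₂ = 15310000 N, ΣAE = 288900000 N.
F₁ = P·A₁E₁/ΣAE = 37700·273600000/288900000 = 35700 N.

35.7 kN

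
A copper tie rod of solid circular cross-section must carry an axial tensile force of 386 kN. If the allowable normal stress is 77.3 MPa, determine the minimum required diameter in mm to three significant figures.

Required area A ≥ P/σ_allow = 386000/77.3 = 4994 mm².
For a solid circular section, d ≥ √(4A/π) = 79.74 mm.

79.7 mm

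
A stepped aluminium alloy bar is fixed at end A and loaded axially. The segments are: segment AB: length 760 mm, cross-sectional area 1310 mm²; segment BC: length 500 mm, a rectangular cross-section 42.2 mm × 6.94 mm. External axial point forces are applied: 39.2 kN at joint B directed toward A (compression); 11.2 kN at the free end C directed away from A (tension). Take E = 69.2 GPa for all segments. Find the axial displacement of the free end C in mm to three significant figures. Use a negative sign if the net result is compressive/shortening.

0.0416 mm

Internal axial forces (sectioning from the free end, tension +): N_BC = 11.2 kN, N_AB = -28 kN.
A_BC = 292.9 mm².
δ_AB = -28000·760/(1310·69200) = -0.2347 mm
δ_BC = 11200·500/(292.9·69200) = 0.2763 mm
δ = Σδ_i = 0.04157 mm.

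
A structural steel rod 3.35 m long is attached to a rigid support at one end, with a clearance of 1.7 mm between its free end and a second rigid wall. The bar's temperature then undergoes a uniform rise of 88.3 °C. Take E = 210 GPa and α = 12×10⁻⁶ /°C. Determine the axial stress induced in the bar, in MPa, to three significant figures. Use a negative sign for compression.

-116 MPa

Free thermal expansion αLΔT = 12e-6 · 3350 · 88.3 = 3.55 mm.
The walls engage after the gap closes; constrained expansion = 3.55 − 1.7 = 1.85 mm.
The walls impose strain ε = −(1.85)/3350 = -5.5214e-04; σ = Eε = 210000 · -5.5214e-04 = -115.9 MPa.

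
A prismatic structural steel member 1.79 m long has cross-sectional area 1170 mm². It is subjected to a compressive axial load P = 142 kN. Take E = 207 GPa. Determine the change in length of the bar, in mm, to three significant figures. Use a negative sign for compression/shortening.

δ_mech = NL/(AE) = -142000·1790/(1170·207000) = -1.05 mm.

-1.05 mm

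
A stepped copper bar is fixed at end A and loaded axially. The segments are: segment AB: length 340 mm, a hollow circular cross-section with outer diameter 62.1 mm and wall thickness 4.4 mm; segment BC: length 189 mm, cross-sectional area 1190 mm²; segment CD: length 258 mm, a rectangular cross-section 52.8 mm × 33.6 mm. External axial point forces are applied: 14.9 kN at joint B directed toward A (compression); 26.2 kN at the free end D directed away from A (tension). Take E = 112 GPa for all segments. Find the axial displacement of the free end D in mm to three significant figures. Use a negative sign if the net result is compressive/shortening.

Internal axial forces (sectioning from the free end, tension +): N_CD = 26.2 kN, N_BC = 26.2 kN, N_AB = 11.3 kN.
A_AB = 797.6 mm².
A_CD = 1774 mm².
δ_AB = 11300·340/(797.6·112000) = 0.04301 mm
δ_BC = 26200·189/(1190·112000) = 0.03715 mm
δ_CD = 26200·258/(1774·112000) = 0.03402 mm
δ = Σδ_i = 0.1142 mm.

0.114 mm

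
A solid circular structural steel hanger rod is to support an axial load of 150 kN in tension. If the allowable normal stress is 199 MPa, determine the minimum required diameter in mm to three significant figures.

Required area A ≥ P/σ_allow = 150000/199 = 753.8 mm².
For a solid circular section, d ≥ √(4A/π) = 30.98 mm.

31.0 mm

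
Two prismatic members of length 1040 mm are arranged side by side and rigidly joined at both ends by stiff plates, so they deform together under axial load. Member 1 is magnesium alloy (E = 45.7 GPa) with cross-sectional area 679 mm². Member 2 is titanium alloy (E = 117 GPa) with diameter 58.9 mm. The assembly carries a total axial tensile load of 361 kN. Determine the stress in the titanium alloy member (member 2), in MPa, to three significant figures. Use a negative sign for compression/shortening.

A_2 = 2725 mm².
Equal strain + equilibrium ⇒ each member carries load in proportion to AE: A₁E₁ = 31030000 N, A₂E₂ = 318800000 N, ΣAE = 349800000 N.
σ₂ = P·E₂/ΣAE = 361000·117000/349800000 = 120.7 MPa.

121 MPa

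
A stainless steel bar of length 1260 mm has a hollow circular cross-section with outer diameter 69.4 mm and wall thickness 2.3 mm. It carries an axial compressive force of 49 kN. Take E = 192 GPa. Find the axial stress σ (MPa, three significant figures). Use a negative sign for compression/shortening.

A = 484.8 mm².
σ = N/A = -49000/484.8 = -101.1 MPa.

-101 MPa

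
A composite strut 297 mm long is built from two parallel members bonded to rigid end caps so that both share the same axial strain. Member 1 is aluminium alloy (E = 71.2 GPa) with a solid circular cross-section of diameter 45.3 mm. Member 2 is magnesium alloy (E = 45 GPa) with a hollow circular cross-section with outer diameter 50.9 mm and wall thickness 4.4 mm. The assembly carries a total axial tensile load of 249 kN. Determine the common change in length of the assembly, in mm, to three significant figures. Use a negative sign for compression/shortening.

A_1 = 1612 mm².
A_2 = 642.8 mm².
Equal strain + equilibrium ⇒ each member carries load in proportion to AE: A₁E₁ = 114800000 N, A₂E₂ = 28920000 N, ΣAE = 143700000 N.
δ = PL/ΣAE = 249000·297/143700000 = 0.5147 mm.

0.515 mm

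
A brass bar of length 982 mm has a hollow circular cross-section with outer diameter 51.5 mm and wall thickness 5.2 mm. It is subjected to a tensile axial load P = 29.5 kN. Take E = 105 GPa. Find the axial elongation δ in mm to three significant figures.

A = 756.4 mm².
δ_mech = NL/(AE) = 29500·982/(756.4·105000) = 0.3648 mm.

0.365 mm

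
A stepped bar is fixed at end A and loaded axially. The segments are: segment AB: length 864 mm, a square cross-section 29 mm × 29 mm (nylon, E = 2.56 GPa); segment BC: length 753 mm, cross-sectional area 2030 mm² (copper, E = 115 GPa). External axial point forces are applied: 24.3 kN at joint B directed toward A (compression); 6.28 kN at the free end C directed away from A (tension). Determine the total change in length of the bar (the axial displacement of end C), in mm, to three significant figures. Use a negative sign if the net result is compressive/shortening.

-7.21 mm

Internal axial forces (sectioning from the free end, tension +): N_BC = 6.28 kN, N_AB = -18.02 kN.
A_AB = 841 mm².
δ_AB = -18020·864/(841·2560) = -7.232 mm
δ_BC = 6280·753/(2030·115000) = 0.02026 mm
δ = Σδ_i = -7.211 mm.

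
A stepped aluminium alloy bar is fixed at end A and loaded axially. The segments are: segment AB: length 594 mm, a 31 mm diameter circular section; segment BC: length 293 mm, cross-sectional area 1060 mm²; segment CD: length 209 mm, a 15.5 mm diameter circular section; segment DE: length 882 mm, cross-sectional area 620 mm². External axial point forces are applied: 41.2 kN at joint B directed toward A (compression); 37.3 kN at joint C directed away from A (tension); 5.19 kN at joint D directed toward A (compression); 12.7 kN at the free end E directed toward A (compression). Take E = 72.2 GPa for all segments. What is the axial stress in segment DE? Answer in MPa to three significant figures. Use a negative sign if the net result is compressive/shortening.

-20.5 MPa

Internal axial forces (sectioning from the free end, tension +): N_DE = -12.7 kN, N_CD = -17.89 kN, N_BC = 19.41 kN, N_AB = -21.79 kN.
σ_DE = N_DE/A_DE = -12700/620 = -20.48 MPa.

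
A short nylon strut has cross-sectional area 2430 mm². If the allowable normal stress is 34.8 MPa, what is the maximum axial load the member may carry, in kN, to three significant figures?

84.6 kN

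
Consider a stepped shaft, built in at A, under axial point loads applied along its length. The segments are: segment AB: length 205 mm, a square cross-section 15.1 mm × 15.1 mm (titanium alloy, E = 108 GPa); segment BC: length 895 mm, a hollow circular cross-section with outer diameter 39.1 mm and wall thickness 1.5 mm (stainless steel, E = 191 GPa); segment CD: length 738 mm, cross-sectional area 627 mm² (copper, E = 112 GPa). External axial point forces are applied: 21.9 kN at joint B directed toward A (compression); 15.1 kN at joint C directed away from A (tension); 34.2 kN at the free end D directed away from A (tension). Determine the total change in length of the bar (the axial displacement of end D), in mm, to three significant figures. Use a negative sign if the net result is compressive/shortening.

1.89 mm

Internal axial forces (sectioning from the free end, tension +): N_CD = 34.2 kN, N_BC = 49.3 kN, N_AB = 27.4 kN.
A_AB = 228 mm².
A_BC = 177.2 mm².
δ_AB = 27400·205/(228·108000) = 0.2281 mm
δ_BC = 49300·895/(177.2·191000) = 1.304 mm
δ_CD = 34200·738/(627·112000) = 0.3594 mm
δ = Σδ_i = 1.891 mm.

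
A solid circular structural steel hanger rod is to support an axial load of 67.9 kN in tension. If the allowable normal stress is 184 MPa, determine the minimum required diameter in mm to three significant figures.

Required area A ≥ P/σ_allow = 67900/184 = 369 mm².
For a solid circular section, d ≥ √(4A/π) = 21.68 mm.

21.7 mm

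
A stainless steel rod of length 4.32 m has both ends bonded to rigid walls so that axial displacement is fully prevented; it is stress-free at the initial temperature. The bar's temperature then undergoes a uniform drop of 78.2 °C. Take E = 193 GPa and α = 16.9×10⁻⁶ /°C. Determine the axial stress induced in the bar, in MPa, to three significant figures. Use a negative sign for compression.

255 MPa

Free thermal expansion αLΔT = 16.9e-6 · 4320 · -78.2 = -5.709 mm.
The walls impose strain ε = −(-5.709)/4320 = 1.3216e-03; σ = Eε = 193000 · 1.3216e-03 = 255.1 MPa.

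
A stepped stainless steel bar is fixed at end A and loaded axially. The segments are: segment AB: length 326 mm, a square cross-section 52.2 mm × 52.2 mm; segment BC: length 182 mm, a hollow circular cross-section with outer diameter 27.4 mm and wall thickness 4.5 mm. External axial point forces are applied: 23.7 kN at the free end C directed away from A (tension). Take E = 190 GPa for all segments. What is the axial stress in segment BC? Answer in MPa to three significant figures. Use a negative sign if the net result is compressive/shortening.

73.2 MPa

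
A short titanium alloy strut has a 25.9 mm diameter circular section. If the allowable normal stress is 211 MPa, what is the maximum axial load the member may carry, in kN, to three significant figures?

A = 526.9 mm².
P_max = σ_allow · A = 211 · 526.9 = 111200 N = 111.2 kN.

111 kN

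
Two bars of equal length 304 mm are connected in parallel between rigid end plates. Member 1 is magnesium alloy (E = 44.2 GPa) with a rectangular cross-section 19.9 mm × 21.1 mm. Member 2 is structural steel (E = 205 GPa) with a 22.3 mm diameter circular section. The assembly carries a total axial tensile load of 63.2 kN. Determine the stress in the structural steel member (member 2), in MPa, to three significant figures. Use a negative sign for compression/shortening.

131 MPa

A_1 = 419.9 mm².
A_2 = 390.6 mm².
Equal strain + equilibrium ⇒ each member carries load in proportion to AE: A₁E₁ = 18560000 N, A₂E₂ = 80070000 N, ΣAE = 98630000 N.
σ₂ = P·E₂/ΣAE = 63200·205000/98630000 = 131.4 MPa.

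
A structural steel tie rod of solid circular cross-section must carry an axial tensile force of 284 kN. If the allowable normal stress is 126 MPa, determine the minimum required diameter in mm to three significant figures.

53.6 mm

Required area A ≥ P/σ_allow = 284000/126 = 2254 mm².
For a solid circular section, d ≥ √(4A/π) = 53.57 mm.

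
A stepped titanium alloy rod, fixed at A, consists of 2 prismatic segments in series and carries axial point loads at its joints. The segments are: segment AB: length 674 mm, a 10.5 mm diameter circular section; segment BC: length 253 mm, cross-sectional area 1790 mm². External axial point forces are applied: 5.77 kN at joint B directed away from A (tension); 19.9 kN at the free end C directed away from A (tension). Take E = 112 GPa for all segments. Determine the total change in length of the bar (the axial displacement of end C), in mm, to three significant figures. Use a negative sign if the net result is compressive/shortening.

Internal axial forces (sectioning from the free end, tension +): N_BC = 19.9 kN, N_AB = 25.67 kN.
A_AB = 86.59 mm².
δ_AB = 25670·674/(86.59·112000) = 1.784 mm
δ_BC = 19900·253/(1790·112000) = 0.02511 mm
δ = Σδ_i = 1.809 mm.

1.81 mm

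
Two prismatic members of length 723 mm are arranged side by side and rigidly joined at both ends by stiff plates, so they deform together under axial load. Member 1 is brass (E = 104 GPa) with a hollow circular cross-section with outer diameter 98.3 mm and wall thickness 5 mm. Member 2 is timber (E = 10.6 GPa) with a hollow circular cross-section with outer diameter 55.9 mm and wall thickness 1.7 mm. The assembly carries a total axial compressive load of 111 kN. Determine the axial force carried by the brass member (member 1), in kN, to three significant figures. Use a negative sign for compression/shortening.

A_1 = 1466 mm².
A_2 = 289.5 mm².
Equal strain + equilibrium ⇒ each member carries load in proportion to AE: A₁E₁ = 152400000 N, A₂E₂ = 3068000 N, ΣAE = 155500000 N.
F₁ = P·A₁E₁/ΣAE = -111000·152400000/155500000 = -108800 N.

-109 kN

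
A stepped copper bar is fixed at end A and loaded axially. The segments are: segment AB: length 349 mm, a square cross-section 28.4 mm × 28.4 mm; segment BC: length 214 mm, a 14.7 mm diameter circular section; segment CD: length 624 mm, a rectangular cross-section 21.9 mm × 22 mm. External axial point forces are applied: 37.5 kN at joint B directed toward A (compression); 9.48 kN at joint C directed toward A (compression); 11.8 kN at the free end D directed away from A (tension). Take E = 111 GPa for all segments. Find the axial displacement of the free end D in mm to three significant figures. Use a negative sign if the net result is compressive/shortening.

Internal axial forces (sectioning from the free end, tension +): N_CD = 11.8 kN, N_BC = 2.32 kN, N_AB = -35.18 kN.
A_AB = 806.6 mm².
A_BC = 169.7 mm².
A_CD = 481.8 mm².
δ_AB = -35180·349/(806.6·111000) = -0.1371 mm
δ_BC = 2320·214/(169.7·111000) = 0.02635 mm
δ_CD = 11800·624/(481.8·111000) = 0.1377 mm
δ = Σδ_i = 0.0269 mm.

0.0269 mm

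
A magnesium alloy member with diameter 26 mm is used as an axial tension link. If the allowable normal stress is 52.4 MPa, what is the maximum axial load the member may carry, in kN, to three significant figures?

27.8 kN

A = 530.9 mm².
P_max = σ_allow · A = 52.4 · 530.9 = 27820 N = 27.82 kN.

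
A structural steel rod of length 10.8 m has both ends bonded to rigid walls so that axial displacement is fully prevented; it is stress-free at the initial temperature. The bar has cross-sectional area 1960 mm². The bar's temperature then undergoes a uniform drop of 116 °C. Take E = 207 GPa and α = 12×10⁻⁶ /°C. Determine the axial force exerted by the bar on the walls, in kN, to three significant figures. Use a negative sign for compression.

Free thermal expansion αLΔT = 12e-6 · 10800 · -116 = -15.03 mm.
The walls impose strain ε = −(-15.03)/10800 = 1.3920e-03; σ = Eε = 207000 · 1.3920e-03 = 288.1 MPa.
Wall reaction R = σ·A = 288.1·1960 = 564800 N = 564.8 kN.

565 kN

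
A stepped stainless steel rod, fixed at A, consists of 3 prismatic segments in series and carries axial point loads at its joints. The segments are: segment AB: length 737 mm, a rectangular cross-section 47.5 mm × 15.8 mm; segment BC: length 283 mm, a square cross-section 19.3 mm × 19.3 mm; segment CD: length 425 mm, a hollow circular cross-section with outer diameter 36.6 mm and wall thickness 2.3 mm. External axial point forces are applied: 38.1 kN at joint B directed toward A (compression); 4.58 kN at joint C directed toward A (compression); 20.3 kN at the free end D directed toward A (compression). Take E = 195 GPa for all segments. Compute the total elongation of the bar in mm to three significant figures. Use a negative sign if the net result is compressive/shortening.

Internal axial forces (sectioning from the free end, tension +): N_CD = -20.3 kN, N_BC = -24.88 kN, N_AB = -62.98 kN.
A_AB = 750.5 mm².
A_BC = 372.5 mm².
A_CD = 247.8 mm².
δ_AB = -62980·737/(750.5·195000) = -0.3172 mm
δ_BC = -24880·283/(372.5·195000) = -0.09694 mm
δ_CD = -20300·425/(247.8·195000) = -0.1785 mm
δ = Σδ_i = -0.5926 mm.

-0.593 mm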